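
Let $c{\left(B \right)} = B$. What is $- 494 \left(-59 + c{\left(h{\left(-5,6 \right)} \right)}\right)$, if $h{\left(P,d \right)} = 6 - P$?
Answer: $23712$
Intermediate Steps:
$- 494 \left(-59 + c{\left(h{\left(-5,6 \right)} \right)}\right) = - 494 \left(-59 + \left(6 - -5\right)\right) = - 494 \left(-59 + \left(6 + 5\right)\right) = - 494 \left(-59 + 11\right) = \left(-494\right) \left(-48\right) = 23712$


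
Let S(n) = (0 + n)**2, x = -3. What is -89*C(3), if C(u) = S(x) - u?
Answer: -534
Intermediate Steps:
S(n) = n**2
C(u) = 9 - u (C(u) = (-3)**2 - u = 9 - u)
-89*C(3) = -89*(9 - 1*3) = -89*(9 - 3) = -89*6 = -534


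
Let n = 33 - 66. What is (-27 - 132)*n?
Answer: 5247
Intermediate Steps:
n = -33
(-27 - 132)*n = (-27 - 132)*(-33) = -159*(-33) = 5247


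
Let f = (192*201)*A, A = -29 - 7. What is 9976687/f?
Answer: -9976687/1389312 ≈ -7.1810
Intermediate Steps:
A = -36
f = -1389312 (f = (192*201)*(-36) = 38592*(-36) = -1389312)
9976687/f = 9976687/(-1389312) = 9976687*(-1/1389312) = -9976687/1389312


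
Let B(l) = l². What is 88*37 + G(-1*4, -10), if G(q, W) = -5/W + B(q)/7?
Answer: 45623/14 ≈ 3258.8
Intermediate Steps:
G(q, W) = -5/W + q²/7
88*37 + G(-1*4, -10) = 88*37 + (-5/(-10) + (-1*4)²/7) = 3256 + (-5*(-⅒) + (⅐)*(-4)²) = 3256 + (½ + (⅐)*16) = 3256 + (½ + 16/7) = 3256 + 39/14 = 45623/14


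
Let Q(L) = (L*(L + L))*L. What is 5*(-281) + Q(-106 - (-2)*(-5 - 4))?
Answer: -3814653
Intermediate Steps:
Q(L) = 2*L³ (Q(L) = (L*(2*L))*L = (2*L²)*L = 2*L³)
5*(-281) + Q(-106 - (-2)*(-5 - 4)) = 5*(-281) + 2*(-106 - (-2)*(-5 - 4))³ = -1405 + 2*(-106 - (-2)*(-9))³ = -1405 + 2*(-106 - 1*18)³ = -1405 + 2*(-106 - 18)³ = -1405 + 2*(-124)³ = -1405 + 2*(-1906624) = -1405 - 3813248 = -3814653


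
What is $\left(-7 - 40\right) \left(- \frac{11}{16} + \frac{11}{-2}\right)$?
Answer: $\frac{4653}{16} \approx 290.81$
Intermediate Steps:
$\left(-7 - 40\right) \left(- \frac{11}{16} + \frac{11}{-2}\right) = - 47 \left(\left(-11\right) \frac{1}{16} + 11 \left(- \frac{1}{2}\right)\right) = - 47 \left(- \frac{11}{16} - \frac{11}{2}\right) = \left(-47\right) \left(- \frac{99}{16}\right) = \frac{4653}{16}$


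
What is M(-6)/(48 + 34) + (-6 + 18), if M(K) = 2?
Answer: 493/41 ≈ 12.024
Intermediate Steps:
M(-6)/(48 + 34) + (-6 + 18) = 2/(48 + 34) + (-6 + 18) = 2/82 + 12 = (1/82)*2 + 12 = 1/41 + 12 = 493/41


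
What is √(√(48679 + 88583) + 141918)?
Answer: √(141918 + √137262) ≈ 377.21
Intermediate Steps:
√(√(48679 + 88583) + 141918) = √(√137262 + 141918) = √(141918 + √137262)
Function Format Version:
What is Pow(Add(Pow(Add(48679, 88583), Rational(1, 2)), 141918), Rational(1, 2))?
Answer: Pow(Add(141918, Pow(137262, Rational(1, 2))), Rational(1, 2)) ≈ 377.21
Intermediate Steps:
Pow(Add(Pow(Add(48679, 88583), Rational(1, 2)), 141918), Rational(1, 2)) = Pow(Add(Pow(137262, Rational(1, 2)), 141918), Rational(1, 2)) = Pow(Add(141918, Pow(137262, Rational(1, 2))), Rational(1, 2))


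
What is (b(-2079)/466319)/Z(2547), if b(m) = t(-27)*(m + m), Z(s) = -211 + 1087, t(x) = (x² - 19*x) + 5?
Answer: -123453/9726082 ≈ -0.012693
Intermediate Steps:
t(x) = 5 + x² - 19*x
Z(s) = 876
b(m) = 2494*m (b(m) = (5 + (-27)² - 19*(-27))*(m + m) = (5 + 729 + 513)*(2*m) = 1247*(2*m) = 2494*m)
(b(-2079)/466319)/Z(2547) = ((2494*(-2079))/466319)/876 = -5185026*1/466319*(1/876) = -740718/66617*1/876 = -123453/9726082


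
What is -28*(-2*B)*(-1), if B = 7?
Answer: -392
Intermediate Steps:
-28*(-2*B)*(-1) = -28*(-2*7)*(-1) = -(-392)*(-1) = -28*14 = -392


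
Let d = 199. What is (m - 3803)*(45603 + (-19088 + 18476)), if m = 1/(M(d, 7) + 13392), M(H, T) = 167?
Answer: -2319955336116/13559 ≈ -1.7110e+8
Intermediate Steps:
m = 1/13559 (m = 1/(167 + 13392) = 1/13559 ≈ 7.3752e-5)
(m - 3803)*(45603 + (-19088 + 18476)) = (1/13559 - 3803)*(45603 + (-19088 + 18476)) = -51564876*(45603 - 612)/13559 = -51564876/13559*44991 = -2319955336116/13559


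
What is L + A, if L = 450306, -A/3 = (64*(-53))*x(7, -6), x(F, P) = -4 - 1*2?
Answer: 389250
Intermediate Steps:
x(F, P) = -6 (x(F, P) = -4 - 2 = -6)
A = -61056 (A = -3*64*(-53)*(-6) = -(-10176)*(-6) = -3*20352 = -61056)
L + A = 450306 - 61056 = 389250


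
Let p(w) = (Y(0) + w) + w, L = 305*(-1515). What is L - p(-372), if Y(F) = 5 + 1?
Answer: -461337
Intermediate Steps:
L = -462075
Y(F) = 6
p(w) = 6 + 2*w (p(w) = (6 + w) + w = 6 + 2*w)
L - p(-372) = -462075 - (6 + 2*(-372)) = -462075 - (6 - 744) = -462075 - 1*(-738) = -462075 + 738 = -461337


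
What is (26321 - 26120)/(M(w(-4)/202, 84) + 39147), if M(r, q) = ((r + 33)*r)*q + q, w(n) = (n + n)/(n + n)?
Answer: 683467/133445146 ≈ 0.0051217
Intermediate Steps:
w(n) = 1 (w(n) = (2*n)/((2*n)) = (2*n)*(1/(2*n)) = 1)
M(r, q) = q + q*r*(33 + r) (M(r, q) = ((33 + r)*r)*q + q = (r*(33 + r))*q + q = q*r*(33 + r) + q = q + q*r*(33 + r))
(26321 - 26120)/(M(w(-4)/202, 84) + 39147) = (26321 - 26120)/(84*(1 + (1/202)² + 33*(1/202)) + 39147) = 201/(84*(1 + (1*(1/202))² + 33*(1*(1/202))) + 39147) = 201/(84*(1 + (1/202)² + 33*(1/202)) + 39147) = 201/(84*(1 + 1/40804 + 33/202) + 39147) = 201/(84*(47471/40804) + 39147) = 201/(996891/10201 + 39147) = 201/(400335438/10201) = 201*(10201/400335438) = 683467/133445146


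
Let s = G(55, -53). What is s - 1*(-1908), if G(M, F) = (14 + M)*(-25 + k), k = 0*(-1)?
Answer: 183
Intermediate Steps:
k = 0
G(M, F) = -350 - 25*M (G(M, F) = (14 + M)*(-25 + 0) = (14 + M)*(-25) = -350 - 25*M)
s = -1725 (s = -350 - 25*55 = -350 - 1375 = -1725)
s - 1*(-1908) = -1725 - 1*(-1908) = -1725 + 1908 = 183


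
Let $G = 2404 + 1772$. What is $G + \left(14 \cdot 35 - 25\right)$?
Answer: $4641$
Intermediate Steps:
$G = 4176$
$G + \left(14 \cdot 35 - 25\right) = 4176 + \left(14 \cdot 35 - 25\right) = 4176 + \left(490 - 25\right) = 4176 + 465 = 4641$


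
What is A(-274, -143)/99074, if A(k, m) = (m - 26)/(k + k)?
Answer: 169/54292552 ≈ 3.1128e-6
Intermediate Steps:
A(k, m) = (-26 + m)/(2*k) (A(k, m) = (-26 + m)/((2*k)) = (-26 + m)*(1/(2*k)) = (-26 + m)/(2*k))
A(-274, -143)/99074 = ((½)*(-26 - 143)/(-274))/99074 = ((½)*(-1/274)*(-169))*(1/99074) = (169/548)*(1/99074) = 169/54292552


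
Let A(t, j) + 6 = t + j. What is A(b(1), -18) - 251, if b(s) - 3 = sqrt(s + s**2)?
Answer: -272 + sqrt(2) ≈ -270.59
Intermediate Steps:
b(s) = 3 + sqrt(s + s**2)
A(t, j) = -6 + j + t (A(t, j) = -6 + (t + j) = -6 + (j + t) = -6 + j + t)
A(b(1), -18) - 251 = (-6 - 18 + (3 + sqrt(1*(1 + 1)))) - 251 = (-6 - 18 + (3 + sqrt(1*2))) - 251 = (-6 - 18 + (3 + sqrt(2))) - 251 = (-21 + sqrt(2)) - 251 = -272 + sqrt(2)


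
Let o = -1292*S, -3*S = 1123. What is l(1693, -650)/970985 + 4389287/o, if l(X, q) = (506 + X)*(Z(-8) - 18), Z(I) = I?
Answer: 12702840841701/1408817672260 ≈ 9.0167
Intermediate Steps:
S = -1123/3 (S = -⅓*1123 = -1123/3 ≈ -374.33)
o = 1450916/3 (o = -1292*(-1123/3) = 1450916/3 ≈ 4.8364e+5)
l(X, q) = -13156 - 26*X (l(X, q) = (506 + X)*(-8 - 18) = (506 + X)*(-26) = -13156 - 26*X)
l(1693, -650)/970985 + 4389287/o = (-13156 - 26*1693)/970985 + 4389287/(1450916/3) = (-13156 - 44018)*(1/970985) + 4389287*(3/1450916) = -57174*1/970985 + 13167861/1450916 = -57174/970985 + 13167861/1450916 = 12702840841701/1408817672260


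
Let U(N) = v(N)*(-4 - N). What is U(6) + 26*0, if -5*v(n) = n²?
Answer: 72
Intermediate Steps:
v(n) = -n²/5
U(N) = -N²*(-4 - N)/5 (U(N) = (-N²/5)*(-4 - N) = -N²*(-4 - N)/5)
U(6) + 26*0 = (⅕)*6²*(4 + 6) + 26*0 = (⅕)*36*10 + 0 = 72 + 0 = 72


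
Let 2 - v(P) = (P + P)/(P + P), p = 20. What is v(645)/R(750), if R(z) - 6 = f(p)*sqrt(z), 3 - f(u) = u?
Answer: -1/36119 - 85*sqrt(30)/216714 ≈ -0.0021760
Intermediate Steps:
f(u) = 3 - u
v(P) = 1 (v(P) = 2 - (P + P)/(P + P) = 2 - 2*P/(2*P) = 2 - 2*P*1/(2*P) = 2 - 1*1 = 2 - 1 = 1)
R(z) = 6 - 17*sqrt(z) (R(z) = 6 + (3 - 1*20)*sqrt(z) = 6 + (3 - 20)*sqrt(z) = 6 - 17*sqrt(z))
v(645)/R(750) = 1/(6 - 85*sqrt(30))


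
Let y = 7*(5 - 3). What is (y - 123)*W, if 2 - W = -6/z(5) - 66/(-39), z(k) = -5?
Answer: 6322/65 ≈ 97.261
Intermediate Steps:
y = 14 (y = 7*2 = 14)
W = -58/65 (W = 2 - (-6/(-5) - 66/(-39)) = 2 - (-6*(-⅕) - 66*(-1/39)) = 2 - (6/5 + 22/13) = 2 - 1*188/65 = 2 - 188/65 = -58/65 ≈ -0.89231)
(y - 123)*W = (14 - 123)*(-58/65) = -109*(-58/65) = 6322/65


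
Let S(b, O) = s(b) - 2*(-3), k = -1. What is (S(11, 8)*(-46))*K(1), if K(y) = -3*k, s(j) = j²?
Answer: -17526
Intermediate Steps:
K(y) = 3 (K(y) = -3*(-1) = 3)
S(b, O) = 6 + b² (S(b, O) = b² - 2*(-3) = b² + 6 = 6 + b²)
(S(11, 8)*(-46))*K(1) = ((6 + 11²)*(-46))*3 = ((6 + 121)*(-46))*3 = (127*(-46))*3 = -5842*3 = -17526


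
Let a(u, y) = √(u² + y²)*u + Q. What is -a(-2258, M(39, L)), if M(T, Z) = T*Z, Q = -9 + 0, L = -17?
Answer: 9 + 2258*√5538133 ≈ 5.3138e+6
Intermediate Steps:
Q = -9
a(u, y) = -9 + u*√(u² + y²) (a(u, y) = √(u² + y²)*u - 9 = u*√(u² + y²) - 9 = -9 + u*√(u² + y²))
-a(-2258, M(39, L)) = -(-9 - 2258*√((-2258)² + (39*(-17))²)) = -(-9 - 2258*√(5098564 + (-663)²)) = -(-9 - 2258*√(5098564 + 439569)) = -(-9 - 2258*√5538133) = 9 + 2258*√5538133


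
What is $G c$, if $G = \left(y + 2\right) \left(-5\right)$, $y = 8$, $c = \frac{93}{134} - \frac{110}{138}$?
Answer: $\frac{23825}{4623} \approx 5.1536$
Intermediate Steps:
$c = - \frac{953}{9246}$ ($c = 93 \cdot \frac{1}{134} - \frac{55}{69} = \frac{93}{134} - \frac{55}{69} = - \frac{953}{9246} \approx -0.10307$)
$G = -50$ ($G = \left(8 + 2\right) \left(-5\right) = 10 \left(-5\right) = -50$)
$G c = \left(-50\right) \left(- \frac{953}{9246}\right) = \frac{23825}{4623}$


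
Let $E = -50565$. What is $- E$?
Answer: $50565$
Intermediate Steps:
$- E = \left(-1\right) \left(-50565\right) = 50565$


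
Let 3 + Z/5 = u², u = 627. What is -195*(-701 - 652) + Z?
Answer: 2229465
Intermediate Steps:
Z = 1965630 (Z = -15 + 5*627² = -15 + 5*393129 = -15 + 1965645 = 1965630)
-195*(-701 - 652) + Z = -195*(-701 - 652) + 1965630 = -195*(-1353) + 1965630 = 263835 + 1965630 = 2229465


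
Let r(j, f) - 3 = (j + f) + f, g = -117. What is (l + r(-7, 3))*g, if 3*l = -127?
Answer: 4719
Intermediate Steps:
l = -127/3 (l = (1/3)*(-127) = -127/3 ≈ -42.333)
r(j, f) = 3 + j + 2*f (r(j, f) = 3 + ((j + f) + f) = 3 + ((f + j) + f) = 3 + (j + 2*f) = 3 + j + 2*f)
(l + r(-7, 3))*g = (-127/3 + (3 - 7 + 2*3))*(-117) = (-127/3 + (3 - 7 + 6))*(-117) = (-127/3 + 2)*(-117) = -121/3*(-117) = 4719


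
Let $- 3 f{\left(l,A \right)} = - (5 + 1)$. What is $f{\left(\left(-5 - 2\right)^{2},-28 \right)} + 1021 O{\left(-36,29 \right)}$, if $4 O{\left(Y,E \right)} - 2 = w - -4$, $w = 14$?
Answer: $5107$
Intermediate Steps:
$f{\left(l,A \right)} = 2$ ($f{\left(l,A \right)} = - \frac{\left(-1\right) \left(5 + 1\right)}{3} = - \frac{\left(-1\right) 6}{3} = \left(- \frac{1}{3}\right) \left(-6\right) = 2$)
$O{\left(Y,E \right)} = 5$ ($O{\left(Y,E \right)} = \frac{1}{2} + \frac{14 - -4}{4} = \frac{1}{2} + \frac{14 + 4}{4} = \frac{1}{2} + \frac{1}{4} \cdot 18 = \frac{1}{2} + \frac{9}{2} = 5$)
$f{\left(\left(-5 - 2\right)^{2},-28 \right)} + 1021 O{\left(-36,29 \right)} = 2 + 1021 \cdot 5 = 2 + 5105 = 5107$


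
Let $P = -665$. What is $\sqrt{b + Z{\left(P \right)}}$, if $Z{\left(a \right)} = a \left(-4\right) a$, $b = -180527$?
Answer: $9 i \sqrt{24067} \approx 1396.2 i$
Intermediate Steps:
$Z{\left(a \right)} = - 4 a^{2}$ ($Z{\left(a \right)} = - 4 a a = - 4 a^{2}$)
$\sqrt{b + Z{\left(P \right)}} = \sqrt{-180527 - 4 \left(-665\right)^{2}} = \sqrt{-180527 - 1768900} = \sqrt{-1949427} = 9 i \sqrt{24067}$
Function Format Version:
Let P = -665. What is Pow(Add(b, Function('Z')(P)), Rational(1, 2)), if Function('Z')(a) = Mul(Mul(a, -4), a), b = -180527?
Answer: Mul(9, I, Pow(24067, Rational(1, 2))) ≈ Mul(1396.2, I)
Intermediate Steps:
Function('Z')(a) = Mul(-4, Pow(a, 2)) (Function('Z')(a) = Mul(Mul(-4, a), a) = Mul(-4, Pow(a, 2)))
Pow(Add(b, Function('Z')(P)), Rational(1, 2)) = Pow(Add(-180527, Mul(-4, Pow(-665, 2))), Rational(1, 2)) = Pow(Add(-180527, Mul(-4, 442225)), Rational(1, 2)) = Pow(Add(-180527, -1768900), Rational(1, 2)) = Pow(-1949427, Rational(1, 2)) = Mul(9, I, Pow(24067, Rational(1, 2)))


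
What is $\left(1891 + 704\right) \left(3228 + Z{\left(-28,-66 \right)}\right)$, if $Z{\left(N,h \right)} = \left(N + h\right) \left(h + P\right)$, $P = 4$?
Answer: $23500320$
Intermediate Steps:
$Z{\left(N,h \right)} = \left(4 + h\right) \left(N + h\right)$ ($Z{\left(N,h \right)} = \left(N + h\right) \left(h + 4\right) = \left(N + h\right) \left(4 + h\right) = \left(4 + h\right) \left(N + h\right)$)
$\left(1891 + 704\right) \left(3228 + Z{\left(-28,-66 \right)}\right) = \left(1891 + 704\right) \left(3228 + \left(\left(-66\right)^{2} + 4 \left(-28\right) + 4 \left(-66\right) - -1848\right)\right) = 2595 \left(3228 + \left(4356 - 112 - 264 + 1848\right)\right) = 2595 \left(3228 + 5828\right) = 2595 \cdot 9056 = 23500320$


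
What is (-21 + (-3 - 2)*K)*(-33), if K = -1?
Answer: 528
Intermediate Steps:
(-21 + (-3 - 2)*K)*(-33) = (-21 + (-3 - 2)*(-1))*(-33) = (-21 - 5*(-1))*(-33) = (-21 + 5)*(-33) = -16*(-33) = 528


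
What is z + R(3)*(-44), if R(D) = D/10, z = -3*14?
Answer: -276/5 ≈ -55.200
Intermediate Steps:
z = -42
R(D) = D/10 (R(D) = D*(⅒) = D/10)
z + R(3)*(-44) = -42 + ((⅒)*3)*(-44) = -42 + (3/10)*(-44) = -42 - 66/5 = -276/5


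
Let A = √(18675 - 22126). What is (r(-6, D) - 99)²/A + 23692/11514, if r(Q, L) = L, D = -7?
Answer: 11846/5757 - 11236*I*√3451/3451 ≈ 2.0577 - 191.27*I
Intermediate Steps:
A = I*√3451 (A = √(-3451) = I*√3451 ≈ 58.745*I)
(r(-6, D) - 99)²/A + 23692/11514 = (-7 - 99)²/((I*√3451)) + 23692/11514 = (-106)²*(-I*√3451/3451) + 23692*(1/11514) = 11236*(-I*√3451/3451) + 11846/5757 = -11236*I*√3451/3451 + 11846/5757 = 11846/5757 - 11236*I*√3451/3451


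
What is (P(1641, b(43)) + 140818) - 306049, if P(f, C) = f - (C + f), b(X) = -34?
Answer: -165197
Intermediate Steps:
P(f, C) = -C (P(f, C) = f + (-C - f) = -C)
(P(1641, b(43)) + 140818) - 306049 = (-1*(-34) + 140818) - 306049 = (34 + 140818) - 306049 = 140852 - 306049 = -165197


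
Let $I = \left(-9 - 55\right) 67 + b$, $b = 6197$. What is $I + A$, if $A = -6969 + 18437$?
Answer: $13377$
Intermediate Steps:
$I = 1909$ ($I = \left(-9 - 55\right) 67 + 6197 = \left(-64\right) 67 + 6197 = -4288 + 6197 = 1909$)
$A = 11468$
$I + A = 1909 + 11468 = 13377$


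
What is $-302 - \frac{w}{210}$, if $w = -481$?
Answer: $- \frac{62939}{210} \approx -299.71$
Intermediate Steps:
$-302 - \frac{w}{210} = -302 - - \frac{481}{210} = -302 + \frac{481}{210} = - \frac{62939}{210}$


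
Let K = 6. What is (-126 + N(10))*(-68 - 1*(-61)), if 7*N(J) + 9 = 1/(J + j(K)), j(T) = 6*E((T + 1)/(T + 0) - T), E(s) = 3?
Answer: 24947/28 ≈ 890.96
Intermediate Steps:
j(T) = 18 (j(T) = 6*3 = 18)
N(J) = -9/7 + 1/(7*(18 + J)) (N(J) = -9/7 + 1/(7*(J + 18)) = -9/7 + 1/(7*(18 + J)))
(-126 + N(10))*(-68 - 1*(-61)) = (-126 + (-161 - 9*10)/(7*(18 + 10)))*(-68 - 1*(-61)) = (-126 + (1/7)*(-161 - 90)/28)*(-68 + 61) = (-126 + (1/7)*(1/28)*(-251))*(-7) = (-126 - 251/196)*(-7) = -24947/196*(-7) = 24947/28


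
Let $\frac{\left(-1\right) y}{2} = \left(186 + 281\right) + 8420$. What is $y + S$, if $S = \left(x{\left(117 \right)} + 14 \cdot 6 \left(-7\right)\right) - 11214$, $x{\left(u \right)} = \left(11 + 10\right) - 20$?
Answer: $-29575$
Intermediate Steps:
$x{\left(u \right)} = 1$ ($x{\left(u \right)} = 21 - 20 = 1$)
$y = -17774$ ($y = - 2 \left(\left(186 + 281\right) + 8420\right) = - 2 \left(467 + 8420\right) = \left(-2\right) 8887 = -17774$)
$S = -11801$ ($S = \left(1 + 14 \cdot 6 \left(-7\right)\right) - 11214 = \left(1 + 84 \left(-7\right)\right) - 11214 = \left(1 - 588\right) - 11214 = -587 - 11214 = -11801$)
$y + S = -17774 - 11801 = -29575$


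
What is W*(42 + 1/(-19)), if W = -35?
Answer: -27895/19 ≈ -1468.2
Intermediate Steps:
W*(42 + 1/(-19)) = -35*(42 + 1/(-19)) = -35*(42 - 1/19) = -35*797/19 = -27895/19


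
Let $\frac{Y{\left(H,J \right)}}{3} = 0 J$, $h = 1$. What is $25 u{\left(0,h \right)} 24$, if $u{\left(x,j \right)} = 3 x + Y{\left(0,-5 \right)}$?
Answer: $0$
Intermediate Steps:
$Y{\left(H,J \right)} = 0$ ($Y{\left(H,J \right)} = 3 \cdot 0 J = 3 \cdot 0 = 0$)
$u{\left(x,j \right)} = 3 x$ ($u{\left(x,j \right)} = 3 x + 0 = 3 x$)
$25 u{\left(0,h \right)} 24 = 25 \cdot 3 \cdot 0 \cdot 24 = 25 \cdot 0 \cdot 24 = 0 \cdot 24 = 0$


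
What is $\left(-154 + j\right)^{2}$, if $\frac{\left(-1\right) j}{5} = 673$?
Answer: $12383361$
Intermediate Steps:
$j = -3365$ ($j = \left(-5\right) 673 = -3365$)
$\left(-154 + j\right)^{2} = \left(-154 - 3365\right)^{2} = \left(-3519\right)^{2} = 12383361$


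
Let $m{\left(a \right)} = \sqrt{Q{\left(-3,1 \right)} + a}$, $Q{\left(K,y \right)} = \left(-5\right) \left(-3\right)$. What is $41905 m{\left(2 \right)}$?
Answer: $41905 \sqrt{17} \approx 1.7278 \cdot 10^{5}$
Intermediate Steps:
$Q{\left(K,y \right)} = 15$
$m{\left(a \right)} = \sqrt{15 + a}$
$41905 m{\left(2 \right)} = 41905 \sqrt{15 + 2} = 41905 \sqrt{17}$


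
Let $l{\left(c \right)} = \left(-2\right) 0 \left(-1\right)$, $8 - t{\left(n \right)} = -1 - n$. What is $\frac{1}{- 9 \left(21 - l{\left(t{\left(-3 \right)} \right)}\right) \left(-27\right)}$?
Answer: $\frac{1}{5103} \approx 0.00019596$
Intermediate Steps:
$t{\left(n \right)} = 9 + n$ ($t{\left(n \right)} = 8 - \left(-1 - n\right) = 8 + \left(1 + n\right) = 9 + n$)
$l{\left(c \right)} = 0$ ($l{\left(c \right)} = 0 \left(-1\right) = 0$)
$\frac{1}{- 9 \left(21 - l{\left(t{\left(-3 \right)} \right)}\right) \left(-27\right)} = \frac{1}{- 9 \left(21 - 0\right) \left(-27\right)} = \frac{1}{- 9 \left(21 + 0\right) \left(-27\right)} = \frac{1}{\left(-9\right) 21 \left(-27\right)} = \frac{1}{\left(-189\right) \left(-27\right)} = \frac{1}{5103}$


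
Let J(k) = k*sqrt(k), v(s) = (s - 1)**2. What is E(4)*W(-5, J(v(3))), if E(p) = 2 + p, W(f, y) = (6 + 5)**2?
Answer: 726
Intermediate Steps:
v(s) = (-1 + s)**2
J(k) = k**(3/2)
W(f, y) = 121 (W(f, y) = 11**2 = 121)
E(4)*W(-5, J(v(3))) = (2 + 4)*121 = 6*121 = 726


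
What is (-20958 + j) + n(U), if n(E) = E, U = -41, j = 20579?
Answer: -420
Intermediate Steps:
(-20958 + j) + n(U) = (-20958 + 20579) - 41 = -379 - 41 = -420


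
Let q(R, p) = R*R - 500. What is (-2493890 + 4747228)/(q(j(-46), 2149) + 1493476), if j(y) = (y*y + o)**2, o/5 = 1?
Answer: 2253338/20237772339857 ≈ 1.1134e-7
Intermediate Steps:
o = 5 (o = 5*1 = 5)
j(y) = (5 + y**2)**2 (j(y) = (y*y + 5)**2 = (y**2 + 5)**2 = (5 + y**2)**2)
q(R, p) = -500 + R**2 (q(R, p) = R**2 - 500 = -500 + R**2)
(-2493890 + 4747228)/(q(j(-46), 2149) + 1493476) = (-2493890 + 4747228)/((-500 + ((5 + (-46)**2)**2)**2) + 1493476) = 2253338/((-500 + ((5 + 2116)**2)**2) + 1493476) = 2253338/((-500 + (2121**2)**2) + 1493476) = 2253338/((-500 + 4498641**2) + 1493476) = 2253338/((-500 + 20237770846881) + 1493476) = 2253338/(20237770846381 + 1493476) = 2253338/20237772339857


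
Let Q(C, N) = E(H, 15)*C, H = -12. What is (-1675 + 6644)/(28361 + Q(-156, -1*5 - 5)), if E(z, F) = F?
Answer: 4969/26021 ≈ 0.19096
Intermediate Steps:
Q(C, N) = 15*C
(-1675 + 6644)/(28361 + Q(-156, -1*5 - 5)) = (-1675 + 6644)/(28361 + 15*(-156)) = 4969/(28361 - 2340) = 4969/26021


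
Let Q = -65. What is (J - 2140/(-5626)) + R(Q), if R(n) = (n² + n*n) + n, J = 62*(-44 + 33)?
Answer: 21669609/2813 ≈ 7703.4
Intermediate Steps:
J = -682 (J = 62*(-11) = -682)
R(n) = n + 2*n² (R(n) = (n² + n²) + n = 2*n² + n = n + 2*n²)
(J - 2140/(-5626)) + R(Q) = (-682 - 2140/(-5626)) - 65*(1 + 2*(-65)) = (-682 - 2140*(-1/5626)) - 65*(1 - 130) = (-682 + 1070/2813) - 65*(-129) = -1917396/2813 + 8385 = 21669609/2813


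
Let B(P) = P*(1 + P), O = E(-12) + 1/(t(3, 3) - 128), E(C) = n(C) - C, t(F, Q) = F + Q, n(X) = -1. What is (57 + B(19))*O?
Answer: 586017/122 ≈ 4803.4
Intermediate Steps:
E(C) = -1 - C
O = 1341/122 (O = (-1 - 1*(-12)) + 1/((3 + 3) - 128) = (-1 + 12) + 1/(6 - 128) = 11 + 1/(-122) = 11 - 1/122 = 1341/122 ≈ 10.992)
(57 + B(19))*O = (57 + 19*(1 + 19))*(1341/122) = (57 + 19*20)*(1341/122) = (57 + 380)*(1341/122) = 437*(1341/122) = 586017/122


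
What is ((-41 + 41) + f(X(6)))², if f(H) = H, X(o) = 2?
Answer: 4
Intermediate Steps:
((-41 + 41) + f(X(6)))² = ((-41 + 41) + 2)² = (0 + 2)² = 2² = 4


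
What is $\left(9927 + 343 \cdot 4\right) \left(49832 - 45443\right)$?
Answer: $49591311$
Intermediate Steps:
$\left(9927 + 343 \cdot 4\right) \left(49832 - 45443\right) = \left(9927 + 1372\right) 4389 = 11299 \cdot 4389 = 49591311$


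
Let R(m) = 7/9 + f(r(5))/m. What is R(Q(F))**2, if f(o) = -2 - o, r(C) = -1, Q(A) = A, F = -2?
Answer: 529/324 ≈ 1.6327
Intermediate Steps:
R(m) = 7/9 - 1/m (R(m) = 7/9 + (-2 - 1*(-1))/m = 7*(1/9) + (-2 + 1)/m = 7/9 - 1/m)
R(Q(F))**2 = (7/9 - 1/(-2))**2 = (7/9 - 1*(-1/2))**2 = (7/9 + 1/2)**2 = (23/18)**2 = 529/324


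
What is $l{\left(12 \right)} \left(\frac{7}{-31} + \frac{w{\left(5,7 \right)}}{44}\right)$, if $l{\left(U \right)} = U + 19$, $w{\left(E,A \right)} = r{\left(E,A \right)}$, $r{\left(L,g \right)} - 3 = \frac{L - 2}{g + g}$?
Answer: $- \frac{2917}{616} \approx -4.7354$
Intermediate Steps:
$r{\left(L,g \right)} = 3 + \frac{-2 + L}{2 g}$ ($r{\left(L,g \right)} = 3 + \frac{L - 2}{g + g} = 3 + \frac{-2 + L}{2 g}$)
$w{\left(E,A \right)} = \frac{-2 + E + 6 A}{2 A}$
$l{\left(U \right)} = 19 + U$
$l{\left(12 \right)} \left(\frac{7}{-31} + \frac{w{\left(5,7 \right)}}{44}\right) = \left(19 + 12\right) \left(\frac{7}{-31} + \frac{\frac{1}{2} \cdot \frac{1}{7} \left(-2 + 5 + 6 \cdot 7\right)}{44}\right) = 31 \left(7 \left(- \frac{1}{31}\right) + \frac{1}{2} \cdot \frac{1}{7} \left(-2 + 5 + 42\right) \frac{1}{44}\right) = 31 \left(- \frac{7}{31} + \frac{1}{2} \cdot \frac{1}{7} \cdot 45 \cdot \frac{1}{44}\right) = 31 \left(- \frac{7}{31} + \frac{45}{14} \cdot \frac{1}{44}\right) = 31 \left(- \frac{7}{31} + \frac{45}{616}\right) = 31 \left(- \frac{2917}{19096}\right) = - \frac{2917}{616}$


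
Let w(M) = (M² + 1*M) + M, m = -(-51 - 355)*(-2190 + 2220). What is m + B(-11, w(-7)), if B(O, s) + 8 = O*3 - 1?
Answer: 12138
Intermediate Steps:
m = 12180 (m = -(-406)*30 = -1*(-12180) = 12180)
w(M) = M² + 2*M (w(M) = (M² + M) + M = (M + M²) + M = M² + 2*M)
B(O, s) = -9 + 3*O (B(O, s) = -8 + (O*3 - 1) = -8 + (3*O - 1) = -8 + (-1 + 3*O) = -9 + 3*O)
m + B(-11, w(-7)) = 12180 + (-9 + 3*(-11)) = 12180 + (-9 - 33) = 12180 - 42 = 12138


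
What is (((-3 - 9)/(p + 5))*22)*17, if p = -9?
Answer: 1122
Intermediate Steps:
(((-3 - 9)/(p + 5))*22)*17 = (((-3 - 9)/(-9 + 5))*22)*17 = (-12/(-4)*22)*17 = (-12*(-¼)*22)*17 = (3*22)*17 = 66*17 = 1122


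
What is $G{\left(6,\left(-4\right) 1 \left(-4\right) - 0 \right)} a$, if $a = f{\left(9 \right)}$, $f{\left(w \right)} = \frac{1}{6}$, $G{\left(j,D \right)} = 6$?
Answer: $1$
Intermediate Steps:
$f{\left(w \right)} = \frac{1}{6}$
$a = \frac{1}{6} \approx 0.16667$
$G{\left(6,\left(-4\right) 1 \left(-4\right) - 0 \right)} a = 6 \cdot \frac{1}{6} = 1$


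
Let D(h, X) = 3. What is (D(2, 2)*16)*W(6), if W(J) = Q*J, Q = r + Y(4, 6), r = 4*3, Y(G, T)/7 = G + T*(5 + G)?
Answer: 120384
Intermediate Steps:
Y(G, T) = 7*G + 7*T*(5 + G) (Y(G, T) = 7*(G + T*(5 + G)) = 7*G + 7*T*(5 + G))
r = 12
Q = 418 (Q = 12 + (7*4 + 35*6 + 7*4*6) = 12 + (28 + 210 + 168) = 12 + 406 = 418)
W(J) = 418*J
(D(2, 2)*16)*W(6) = (3*16)*(418*6) = 48*2508 = 120384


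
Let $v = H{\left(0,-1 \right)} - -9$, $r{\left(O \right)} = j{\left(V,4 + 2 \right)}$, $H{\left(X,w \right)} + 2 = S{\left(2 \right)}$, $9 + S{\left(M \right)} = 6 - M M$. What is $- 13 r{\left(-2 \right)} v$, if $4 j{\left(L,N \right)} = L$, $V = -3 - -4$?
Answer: $0$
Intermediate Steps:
$V = 1$ ($V = -3 + 4 = 1$)
$S{\left(M \right)} = -3 - M^{2}$ ($S{\left(M \right)} = -9 - \left(-6 + M M\right) = -9 - \left(-6 + M^{2}\right) = -3 - M^{2}$)
$H{\left(X,w \right)} = -9$ ($H{\left(X,w \right)} = -2 - 7 = -9$)
$j{\left(L,N \right)} = \frac{L}{4}$
$r{\left(O \right)} = \frac{1}{4}$ ($r{\left(O \right)} = \frac{1}{4} \cdot 1 = \frac{1}{4}$)
$v = 0$ ($v = -9 - -9 = -9 + 9 = 0$)
$- 13 r{\left(-2 \right)} v = \left(-13\right) \frac{1}{4} \cdot 0 = \left(- \frac{13}{4}\right) 0 = 0$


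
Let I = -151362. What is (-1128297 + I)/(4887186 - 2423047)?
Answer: -1279659/2464139 ≈ -0.51931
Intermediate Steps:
(-1128297 + I)/(4887186 - 2423047) = (-1128297 - 151362)/(4887186 - 2423047) = -1279659/2464139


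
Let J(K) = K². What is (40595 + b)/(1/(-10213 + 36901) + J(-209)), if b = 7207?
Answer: 1275739776/1165758529 ≈ 1.0943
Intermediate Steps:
(40595 + b)/(1/(-10213 + 36901) + J(-209)) = (40595 + 7207)/(1/(-10213 + 36901) + (-209)²) = 47802/(1/26688 + 43681) = 47802/(1165758529/26688) = 47802*(26688/1165758529) = 1275739776/1165758529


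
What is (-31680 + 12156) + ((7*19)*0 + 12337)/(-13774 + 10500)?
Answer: -63933913/3274 ≈ -19528.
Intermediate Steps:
(-31680 + 12156) + ((7*19)*0 + 12337)/(-13774 + 10500) = -19524 + (133*0 + 12337)/(-3274) = -19524 + (0 + 12337)*(-1/3274) = -19524 + 12337*(-1/3274) = -19524 - 12337/3274 = -63933913/3274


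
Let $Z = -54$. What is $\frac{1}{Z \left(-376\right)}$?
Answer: $\frac{1}{20304} \approx 4.9251 \cdot 10^{-5}$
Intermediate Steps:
$\frac{1}{Z \left(-376\right)} = \frac{1}{\left(-54\right) \left(-376\right)} = \frac{1}{20304}$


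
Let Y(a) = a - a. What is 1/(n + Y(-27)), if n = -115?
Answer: -1/115 ≈ -0.0086956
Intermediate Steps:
Y(a) = 0
1/(n + Y(-27)) = 1/(-115 + 0) = 1/(-115) = -1/115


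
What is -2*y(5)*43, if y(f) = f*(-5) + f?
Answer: 1720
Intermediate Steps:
y(f) = -4*f (y(f) = -5*f + f = -4*f)
-2*y(5)*43 = -(-8)*5*43 = -2*(-20)*43 = 40*43 = 1720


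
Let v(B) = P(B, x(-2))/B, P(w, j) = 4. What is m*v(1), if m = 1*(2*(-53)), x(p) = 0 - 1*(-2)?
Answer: -424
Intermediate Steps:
x(p) = 2 (x(p) = 0 + 2 = 2)
v(B) = 4/B
m = -106 (m = 1*(-106) = -106)
m*v(1) = -424/1 = -424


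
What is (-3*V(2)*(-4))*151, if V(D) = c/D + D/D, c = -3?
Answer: -906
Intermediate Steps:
V(D) = 1 - 3/D (V(D) = -3/D + D/D = -3/D + 1 = 1 - 3/D)
(-3*V(2)*(-4))*151 = (-3*(-3 + 2)/2*(-4))*151 = (-3*(-1)/2*(-4))*151 = (-3*(-½)*(-4))*151 = ((3/2)*(-4))*151 = -6*151 = -906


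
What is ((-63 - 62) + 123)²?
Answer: 4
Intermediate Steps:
((-63 - 62) + 123)² = (-125 + 123)² = (-2)² = 4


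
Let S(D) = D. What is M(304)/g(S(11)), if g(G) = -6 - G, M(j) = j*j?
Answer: -92416/17 ≈ -5436.2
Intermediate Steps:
M(j) = j²
M(304)/g(S(11)) = 304²/(-6 - 1*11) = 92416/(-6 - 11) = 92416/(-17) = 92416*(-1/17) = -92416/17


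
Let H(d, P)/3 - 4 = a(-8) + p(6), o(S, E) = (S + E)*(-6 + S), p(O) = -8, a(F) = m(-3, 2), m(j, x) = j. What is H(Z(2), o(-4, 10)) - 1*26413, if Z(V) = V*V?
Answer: -26434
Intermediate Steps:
Z(V) = V²
a(F) = -3
o(S, E) = (-6 + S)*(E + S) (o(S, E) = (E + S)*(-6 + S) = (-6 + S)*(E + S))
H(d, P) = -21 (H(d, P) = 12 + 3*(-3 - 8) = 12 + 3*(-11) = 12 - 33 = -21)
H(Z(2), o(-4, 10)) - 1*26413 = -21 - 1*26413 = -21 - 26413 = -26434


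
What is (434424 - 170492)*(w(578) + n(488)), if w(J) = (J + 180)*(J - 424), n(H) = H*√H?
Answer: 30809310224 + 257597632*√122 ≈ 3.3655e+10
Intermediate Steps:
n(H) = H^(3/2)
w(J) = (-424 + J)*(180 + J) (w(J) = (180 + J)*(-424 + J) = (-424 + J)*(180 + J))
(434424 - 170492)*(w(578) + n(488)) = (434424 - 170492)*((-76320 + 578² - 244*578) + 488^(3/2)) = 263932*((-76320 + 334084 - 141032) + 976*√122) = 263932*(116732 + 976*√122) = 30809310224 + 257597632*√122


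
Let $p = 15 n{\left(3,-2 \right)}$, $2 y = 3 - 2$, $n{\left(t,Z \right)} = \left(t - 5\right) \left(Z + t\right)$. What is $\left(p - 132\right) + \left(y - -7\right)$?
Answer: $- \frac{309}{2} \approx -154.5$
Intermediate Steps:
$n{\left(t,Z \right)} = \left(-5 + t\right) \left(Z + t\right)$
$y = \frac{1}{2}$ ($y = \frac{3 - 2}{2} = \frac{1}{2} \cdot 1 = \frac{1}{2} \approx 0.5$)
$p = -30$ ($p = 15 \left(3^{2} - -10 - 15 - 6\right) = 15 \left(9 + 10 - 15 - 6\right) = 15 \left(-2\right) = -30$)
$\left(p - 132\right) + \left(y - -7\right) = \left(-30 - 132\right) + \left(\frac{1}{2} - -7\right) = -162 + \left(\frac{1}{2} + 7\right) = -162 + \frac{15}{2} = - \frac{309}{2}$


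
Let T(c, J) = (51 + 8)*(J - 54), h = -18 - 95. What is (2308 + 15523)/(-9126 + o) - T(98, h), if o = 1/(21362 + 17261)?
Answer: 3472232679228/352473497 ≈ 9851.0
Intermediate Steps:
h = -113
o = 1/38623 ≈ 2.5891e-5
T(c, J) = -3186 + 59*J (T(c, J) = 59*(-54 + J) = -3186 + 59*J)
(2308 + 15523)/(-9126 + o) - T(98, h) = (2308 + 15523)/(-9126 + 1/38623) - (-3186 + 59*(-113)) = 17831/(-352473497/38623) - (-3186 - 6667) = 17831*(-38623/352473497) - 1*(-9853) = -688686713/352473497 + 9853 = 3472232679228/352473497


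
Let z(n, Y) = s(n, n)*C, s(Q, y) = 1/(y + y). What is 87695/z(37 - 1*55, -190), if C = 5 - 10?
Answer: 631404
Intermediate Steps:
s(Q, y) = 1/(2*y)
C = -5
z(n, Y) = -5/(2*n) (z(n, Y) = (1/(2*n))*(-5) = -5/(2*n))
87695/z(37 - 1*55, -190) = 87695/((-5/(2*(37 - 1*55)))) = 87695/((-5/(2*(37 - 55)))) = 87695/((-5/2/(-18))) = 87695/((-5/2*(-1/18))) = 87695/(5/36) = 87695*(36/5) = 631404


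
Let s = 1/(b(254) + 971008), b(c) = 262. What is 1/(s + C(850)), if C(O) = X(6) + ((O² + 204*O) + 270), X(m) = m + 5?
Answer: 971270/870433719871 ≈ 1.1158e-6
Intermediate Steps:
X(m) = 5 + m
s = 1/971270 (s = 1/(262 + 971008) = 1/971270 ≈ 1.0296e-6)
C(O) = 281 + O² + 204*O (C(O) = (5 + 6) + ((O² + 204*O) + 270) = 11 + (270 + O² + 204*O) = 281 + O² + 204*O)
1/(s + C(850)) = 1/(1/971270 + (281 + 850² + 204*850)) = 1/(1/971270 + (281 + 722500 + 173400)) = 1/(1/971270 + 896181) = 1/(870433719871/971270) = 971270/870433719871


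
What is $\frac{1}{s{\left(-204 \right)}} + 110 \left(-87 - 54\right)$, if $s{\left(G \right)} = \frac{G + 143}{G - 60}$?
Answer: $- \frac{945846}{61} \approx -15506.0$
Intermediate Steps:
$s{\left(G \right)} = \frac{143 + G}{-60 + G}$
$\frac{1}{s{\left(-204 \right)}} + 110 \left(-87 - 54\right) = \frac{1}{\frac{1}{-60 - 204} \left(143 - 204\right)} + 110 \left(-87 - 54\right) = \frac{1}{\frac{1}{-264} \left(-61\right)} + 110 \left(-141\right) = \frac{1}{\left(- \frac{1}{264}\right) \left(-61\right)} - 15510 = \frac{1}{\frac{61}{264}} - 15510 = \frac{264}{61} - 15510 = - \frac{945846}{61}$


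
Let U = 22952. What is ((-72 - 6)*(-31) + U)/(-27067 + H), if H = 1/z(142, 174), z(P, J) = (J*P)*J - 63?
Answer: -54534451365/58182262321 ≈ -0.93730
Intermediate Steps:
z(P, J) = -63 + P*J**2 (z(P, J) = P*J**2 - 63 = -63 + P*J**2)
H = 1/4299129 (H = 1/(-63 + 142*174**2) = 1/(-63 + 142*30276) = 1/(-63 + 4299192) = 1/4299129 ≈ 2.3261e-7)
((-72 - 6)*(-31) + U)/(-27067 + H) = ((-72 - 6)*(-31) + 22952)/(-27067 + 1/4299129) = (-78*(-31) + 22952)/(-116364524642/4299129) = (2418 + 22952)*(-4299129/116364524642) = 25370*(-4299129/116364524642) = -54534451365/58182262321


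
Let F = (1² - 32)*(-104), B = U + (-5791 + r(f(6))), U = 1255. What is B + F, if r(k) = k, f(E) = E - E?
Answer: -1312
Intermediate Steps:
f(E) = 0
B = -4536 (B = 1255 + (-5791 + 0) = 1255 - 5791 = -4536)
F = 3224 (F = (1 - 32)*(-104) = -31*(-104) = 3224)
B + F = -4536 + 3224 = -1312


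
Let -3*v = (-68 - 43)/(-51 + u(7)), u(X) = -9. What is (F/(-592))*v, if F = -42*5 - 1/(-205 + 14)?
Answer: -40109/183360 ≈ -0.21874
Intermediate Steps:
F = -40109/191 (F = -210 - 1/(-191) = -210 - 1*(-1/191) = -210 + 1/191 = -40109/191 ≈ -209.99)
v = -37/60 (v = -(-68 - 43)/(3*(-51 - 9)) = -(-37)/(-60) = -(-37)*(-1)/60 = -1/3*37/20 = -37/60 ≈ -0.61667)
(F/(-592))*v = -40109/191/(-592)*(-37/60) = -40109/191*(-1/592)*(-37/60) = (40109/113072)*(-37/60) = -40109/183360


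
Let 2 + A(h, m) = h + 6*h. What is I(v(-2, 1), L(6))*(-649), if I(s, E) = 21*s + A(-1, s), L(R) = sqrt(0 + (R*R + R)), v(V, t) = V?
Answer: 33099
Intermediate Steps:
A(h, m) = -2 + 7*h (A(h, m) = -2 + (h + 6*h) = -2 + 7*h)
L(R) = sqrt(R + R**2) (L(R) = sqrt(0 + (R**2 + R)) = sqrt(0 + (R + R**2)) = sqrt(R + R**2))
I(s, E) = -9 + 21*s (I(s, E) = 21*s + (-2 + 7*(-1)) = 21*s + (-2 - 7) = 21*s - 9 = -9 + 21*s)
I(v(-2, 1), L(6))*(-649) = (-9 + 21*(-2))*(-649) = (-9 - 42)*(-649) = -51*(-649) = 33099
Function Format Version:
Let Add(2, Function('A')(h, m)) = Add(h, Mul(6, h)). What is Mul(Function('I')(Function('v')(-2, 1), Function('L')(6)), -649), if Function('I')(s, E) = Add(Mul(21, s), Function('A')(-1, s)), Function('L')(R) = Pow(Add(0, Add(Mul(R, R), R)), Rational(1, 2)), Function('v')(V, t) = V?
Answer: 33099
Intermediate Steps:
Function('A')(h, m) = Add(-2, Mul(7, h)) (Function('A')(h, m) = Add(-2, Add(h, Mul(6, h))) = Add(-2, Mul(7, h)))
Function('L')(R) = Pow(Add(R, Pow(R, 2)), Rational(1, 2)) (Function('L')(R) = Pow(Add(0, Add(Pow(R, 2), R)), Rational(1, 2)) = Pow(Add(0, Add(R, Pow(R, 2))), Rational(1, 2)) = Pow(Add(R, Pow(R, 2)), Rational(1, 2)))
Function('I')(s, E) = Add(-9, Mul(21, s)) (Function('I')(s, E) = Add(Mul(21, s), Add(-2, Mul(7, -1))) = Add(Mul(21, s), Add(-2, -7)) = Add(Mul(21, s), -9) = Add(-9, Mul(21, s)))
Mul(Function('I')(Function('v')(-2, 1), Function('L')(6)), -649) = Mul(Add(-9, Mul(21, -2)), -649) = Mul(Add(-9, -42), -649) = Mul(-51, -649) = 33099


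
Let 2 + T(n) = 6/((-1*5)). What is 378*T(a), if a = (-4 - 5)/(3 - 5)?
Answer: -6048/5 ≈ -1209.6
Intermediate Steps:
a = 9/2 (a = -9/(-2) = -9*(-½) = 9/2 ≈ 4.5000)
T(n) = -16/5 (T(n) = -2 + 6/((-1*5)) = -2 + 6/(-5) = -2 + 6*(-⅕) = -2 - 6/5 = -16/5)
378*T(a) = 378*(-16/5) = -6048/5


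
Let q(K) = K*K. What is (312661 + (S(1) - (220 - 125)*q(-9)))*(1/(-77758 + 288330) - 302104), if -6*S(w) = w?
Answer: -116401756579295165/1263432 ≈ -9.2131e+10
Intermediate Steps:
S(w) = -w/6
q(K) = K²
(312661 + (S(1) - (220 - 125)*q(-9)))*(1/(-77758 + 288330) - 302104) = (312661 + (-⅙*1 - (220 - 125)*(-9)²))*(1/(-77758 + 288330) - 302104) = (312661 + (-⅙ - 95*81))*(1/210572 - 302104) = (312661 + (-⅙ - 1*7695))*(1/210572 - 302104) = (312661 + (-⅙ - 7695))*(-63614643487/210572) = (312661 - 46171/6)*(-63614643487/210572) = (1829795/6)*(-63614643487/210572) = -116401756579295165/1263432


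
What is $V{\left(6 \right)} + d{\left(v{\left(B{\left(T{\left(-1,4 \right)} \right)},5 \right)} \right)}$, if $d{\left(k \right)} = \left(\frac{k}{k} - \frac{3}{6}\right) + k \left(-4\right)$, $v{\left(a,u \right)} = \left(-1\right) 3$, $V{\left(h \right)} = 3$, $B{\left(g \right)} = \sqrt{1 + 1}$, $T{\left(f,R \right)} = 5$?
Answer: $\frac{31}{2} \approx 15.5$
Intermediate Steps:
$B{\left(g \right)} = \sqrt{2}$
$v{\left(a,u \right)} = -3$
$d{\left(k \right)} = \frac{1}{2} - 4 k$ ($d{\left(k \right)} = \left(1 - \frac{1}{2}\right) - 4 k = \frac{1}{2} - 4 k$)
$V{\left(6 \right)} + d{\left(v{\left(B{\left(T{\left(-1,4 \right)} \right)},5 \right)} \right)} = 3 + \left(\frac{1}{2} - -12\right) = 3 + \left(\frac{1}{2} + 12\right) = 3 + \frac{25}{2} = \frac{31}{2}$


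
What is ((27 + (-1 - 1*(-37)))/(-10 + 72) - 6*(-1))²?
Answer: 189225/3844 ≈ 49.226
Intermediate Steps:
((27 + (-1 - 1*(-37)))/(-10 + 72) - 6*(-1))² = ((27 + (-1 + 37))/62 + 6)² = ((27 + 36)*(1/62) + 6)² = (63*(1/62) + 6)² = (63/62 + 6)² = (435/62)² = 189225/3844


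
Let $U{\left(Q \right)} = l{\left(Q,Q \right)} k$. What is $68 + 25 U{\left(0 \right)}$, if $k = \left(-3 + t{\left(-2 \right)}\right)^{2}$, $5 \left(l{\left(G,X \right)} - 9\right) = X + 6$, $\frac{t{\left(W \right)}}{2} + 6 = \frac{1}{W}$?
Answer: $65348$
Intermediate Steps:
$t{\left(W \right)} = -12 + \frac{2}{W}$
$l{\left(G,X \right)} = \frac{51}{5} + \frac{X}{5}$ ($l{\left(G,X \right)} = 9 + \frac{X + 6}{5} = 9 + \frac{6 + X}{5} = 9 + \left(\frac{6}{5} + \frac{X}{5}\right) = \frac{51}{5} + \frac{X}{5}$)
$k = 256$ ($k = \left(-3 - \left(12 - \frac{2}{-2}\right)\right)^{2} = \left(-3 + \left(-12 + 2 \left(- \frac{1}{2}\right)\right)\right)^{2} = \left(-3 - 13\right)^{2} = \left(-16\right)^{2} = 256$)
$U{\left(Q \right)} = \frac{13056}{5} + \frac{256 Q}{5}$ ($U{\left(Q \right)} = \left(\frac{51}{5} + \frac{Q}{5}\right) 256 = \frac{13056}{5} + \frac{256 Q}{5}$)
$68 + 25 U{\left(0 \right)} = 68 + 25 \left(\frac{13056}{5} + \frac{256}{5} \cdot 0\right) = 68 + 25 \left(\frac{13056}{5} + 0\right) = 68 + 25 \cdot \frac{13056}{5} = 68 + 65280 = 65348$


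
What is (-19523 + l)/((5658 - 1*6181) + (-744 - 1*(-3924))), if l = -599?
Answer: -20122/2657 ≈ -7.5732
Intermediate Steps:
(-19523 + l)/((5658 - 1*6181) + (-744 - 1*(-3924))) = (-19523 - 599)/((5658 - 1*6181) + (-744 - 1*(-3924))) = -20122/((5658 - 6181) + (-744 + 3924)) = -20122/(-523 + 3180) = -20122/2657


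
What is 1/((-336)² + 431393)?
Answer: 1/544289 ≈ 1.8373e-6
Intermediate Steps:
1/((-336)² + 431393) = 1/(112896 + 431393) = 1/544289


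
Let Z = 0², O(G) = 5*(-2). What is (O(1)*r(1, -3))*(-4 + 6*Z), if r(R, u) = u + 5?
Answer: 80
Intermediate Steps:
O(G) = -10
Z = 0
r(R, u) = 5 + u
(O(1)*r(1, -3))*(-4 + 6*Z) = (-10*(5 - 3))*(-4 + 6*0) = (-10*2)*(-4 + 0) = -20*(-4) = 80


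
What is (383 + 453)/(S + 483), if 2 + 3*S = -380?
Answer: 228/97 ≈ 2.3505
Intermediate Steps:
S = -382/3 (S = -⅔ + (⅓)*(-380) = -⅔ - 380/3 = -382/3 ≈ -127.33)
(383 + 453)/(S + 483) = (383 + 453)/(-382/3 + 483) = 836/(1067/3) = 836*(3/1067) = 228/97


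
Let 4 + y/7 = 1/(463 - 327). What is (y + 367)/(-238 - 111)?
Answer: -46111/47464 ≈ -0.97149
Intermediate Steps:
y = -3801/136 (y = -28 + 7/(463 - 327) = -28 + 7/136 = -3801/136 ≈ -27.949)
(y + 367)/(-238 - 111) = (-3801/136 + 367)/(-238 - 111) = (46111/136)/(-349) = (46111/136)*(-1/349) = -46111/47464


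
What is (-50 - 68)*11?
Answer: -1298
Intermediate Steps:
(-50 - 68)*11 = -118*11 = -1298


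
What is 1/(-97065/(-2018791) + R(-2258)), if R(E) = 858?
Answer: 2018791/1732219743 ≈ 0.0011654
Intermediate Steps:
1/(-97065/(-2018791) + R(-2258)) = 1/(-97065/(-2018791) + 858) = 1/(-97065*(-1/2018791) + 858) = 1/(97065/2018791 + 858) = 1/(1732219743/2018791) = 2018791/1732219743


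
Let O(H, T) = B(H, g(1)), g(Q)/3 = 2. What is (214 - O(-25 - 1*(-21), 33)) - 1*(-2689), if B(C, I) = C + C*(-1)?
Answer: 2903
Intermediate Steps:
g(Q) = 6 (g(Q) = 3*2 = 6)
B(C, I) = 0 (B(C, I) = C - C = 0)
O(H, T) = 0
(214 - O(-25 - 1*(-21), 33)) - 1*(-2689) = (214 - 1*0) - 1*(-2689) = (214 + 0) + 2689 = 214 + 2689 = 2903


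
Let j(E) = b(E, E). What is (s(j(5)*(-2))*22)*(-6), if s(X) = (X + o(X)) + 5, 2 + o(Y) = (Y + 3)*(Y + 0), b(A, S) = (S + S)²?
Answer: -5174796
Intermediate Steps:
b(A, S) = 4*S² (b(A, S) = (2*S)² = 4*S²)
j(E) = 4*E²
o(Y) = -2 + Y*(3 + Y) (o(Y) = -2 + (Y + 3)*(Y + 0) = -2 + (3 + Y)*Y = -2 + Y*(3 + Y))
s(X) = 3 + X² + 4*X (s(X) = (X + (-2 + X² + 3*X)) + 5 = (-2 + X² + 4*X) + 5 = 3 + X² + 4*X)
(s(j(5)*(-2))*22)*(-6) = ((3 + ((4*5²)*(-2))² + 4*((4*5²)*(-2)))*22)*(-6) = ((3 + ((4*25)*(-2))² + 4*((4*25)*(-2)))*22)*(-6) = ((3 + (100*(-2))² + 4*(100*(-2)))*22)*(-6) = ((3 + (-200)² + 4*(-200))*22)*(-6) = ((3 + 40000 - 800)*22)*(-6) = (39203*22)*(-6) = 862466*(-6) = -5174796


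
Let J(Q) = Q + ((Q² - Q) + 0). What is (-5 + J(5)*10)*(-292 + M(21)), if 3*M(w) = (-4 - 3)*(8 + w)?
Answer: -264355/3 ≈ -88118.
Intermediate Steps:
J(Q) = Q² (J(Q) = Q + (Q² - Q) = Q²)
M(w) = -56/3 - 7*w/3 (M(w) = ((-4 - 3)*(8 + w))/3 = (-7*(8 + w))/3 = (-56 - 7*w)/3 = -56/3 - 7*w/3)
(-5 + J(5)*10)*(-292 + M(21)) = (-5 + 5²*10)*(-292 + (-56/3 - 7/3*21)) = (-5 + 25*10)*(-292 + (-56/3 - 49)) = (-5 + 250)*(-292 - 203/3) = 245*(-1079/3) = -264355/3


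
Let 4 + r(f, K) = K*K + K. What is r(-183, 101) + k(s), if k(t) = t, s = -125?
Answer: 10173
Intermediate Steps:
r(f, K) = -4 + K + K² (r(f, K) = -4 + (K*K + K) = -4 + (K² + K) = -4 + (K + K²) = -4 + K + K²)
r(-183, 101) + k(s) = (-4 + 101 + 101²) - 125 = (-4 + 101 + 10201) - 125 = 10298 - 125 = 10173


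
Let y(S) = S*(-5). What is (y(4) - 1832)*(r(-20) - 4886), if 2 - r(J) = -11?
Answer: 9024796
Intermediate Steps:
y(S) = -5*S
r(J) = 13 (r(J) = 2 - 1*(-11) = 2 + 11 = 13)
(y(4) - 1832)*(r(-20) - 4886) = (-5*4 - 1832)*(13 - 4886) = (-20 - 1832)*(-4873) = -1852*(-4873) = 9024796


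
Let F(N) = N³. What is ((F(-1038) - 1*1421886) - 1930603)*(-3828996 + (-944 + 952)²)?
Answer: 4295063734992452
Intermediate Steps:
((F(-1038) - 1*1421886) - 1930603)*(-3828996 + (-944 + 952)²) = (((-1038)³ - 1*1421886) - 1930603)*(-3828996 + (-944 + 952)²) = ((-1118386872 - 1421886) - 1930603)*(-3828996 + 8²) = (-1119808758 - 1930603)*(-3828996 + 64) = -1121739361*(-3828932) = 4295063734992452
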